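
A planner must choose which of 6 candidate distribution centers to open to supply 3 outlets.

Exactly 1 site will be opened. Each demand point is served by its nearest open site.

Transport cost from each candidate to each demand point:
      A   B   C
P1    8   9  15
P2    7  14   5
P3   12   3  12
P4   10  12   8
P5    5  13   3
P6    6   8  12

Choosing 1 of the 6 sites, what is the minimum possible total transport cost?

Open {P5}.
  A→P5 5, B→P5 13, C→P5 3  ⇒ total 21.
Compare {P2}: total 26.
Compare {P6}: total 26.
No size-1 selection does better; minimum is 21.

21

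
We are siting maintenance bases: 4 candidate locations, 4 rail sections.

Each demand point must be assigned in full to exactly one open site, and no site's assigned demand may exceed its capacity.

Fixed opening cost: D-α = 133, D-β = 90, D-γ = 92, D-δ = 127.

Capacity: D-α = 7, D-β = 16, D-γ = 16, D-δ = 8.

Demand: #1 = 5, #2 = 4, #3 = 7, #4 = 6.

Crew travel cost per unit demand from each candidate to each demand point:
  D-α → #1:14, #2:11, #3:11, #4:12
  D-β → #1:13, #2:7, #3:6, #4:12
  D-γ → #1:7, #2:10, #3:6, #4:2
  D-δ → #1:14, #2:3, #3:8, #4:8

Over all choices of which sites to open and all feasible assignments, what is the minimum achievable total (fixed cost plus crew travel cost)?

299

Open {D-β, D-γ}; cheapest assignment that respects the capacities:
  D-β (cap 16, load 11): #2, #3 — cost 4×7 + 7×6 = 70
  D-γ (cap 16, load 11): #1, #4 — cost 5×7 + 6×2 = 47
  Shipping 117, fixed 182 → total 299.
  Any other capacity-feasible assignment to {D-β, D-γ} ships for at least 117.
Compare {D-γ, D-δ}: its best feasible assignment gives total 362.
Compare {D-α, D-γ}: its best feasible assignment gives total 389.
Every other set of open sites that can feasibly serve all demand totals ≥ 362 even under its best assignment. Minimum: 299.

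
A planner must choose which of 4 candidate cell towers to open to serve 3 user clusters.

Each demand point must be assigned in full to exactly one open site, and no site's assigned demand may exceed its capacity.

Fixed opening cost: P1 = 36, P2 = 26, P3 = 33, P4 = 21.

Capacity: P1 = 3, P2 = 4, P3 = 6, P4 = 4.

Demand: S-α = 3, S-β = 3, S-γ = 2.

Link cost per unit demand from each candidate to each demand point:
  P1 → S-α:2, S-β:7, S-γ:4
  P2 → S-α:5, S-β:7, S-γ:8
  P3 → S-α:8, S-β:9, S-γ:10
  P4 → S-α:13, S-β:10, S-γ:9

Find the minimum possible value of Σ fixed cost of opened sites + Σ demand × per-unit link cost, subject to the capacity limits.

Open {P2, P3}; cheapest assignment that respects the capacities:
  P2 (cap 4, load 3): S-α — cost 3×5 = 15
  P3 (cap 6, load 5): S-β, S-γ — cost 3×9 + 2×10 = 47
  Shipping 62, fixed 59 → total 121.
  Any other capacity-feasible assignment to {P2, P3} ships for at least 62.
Compare {P1, P3}: its best feasible assignment gives total 122.
Compare {P3, P4}: its best feasible assignment gives total 123.
Every other set of open sites that can feasibly serve all demand totals ≥ 122 even under its best assignment. Minimum: 121.

121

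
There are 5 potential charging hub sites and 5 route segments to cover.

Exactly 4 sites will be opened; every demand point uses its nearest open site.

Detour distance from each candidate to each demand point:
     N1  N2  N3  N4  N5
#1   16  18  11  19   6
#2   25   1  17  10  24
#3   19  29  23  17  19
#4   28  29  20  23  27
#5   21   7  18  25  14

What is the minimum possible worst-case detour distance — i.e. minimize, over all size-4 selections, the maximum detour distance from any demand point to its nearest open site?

Open {#1, #2, #3, #4}.
  Farthest demand point is N1 at detour distance 16 (to #1); all others are ≤ 16.
With {#1, #2, #3, #5} the worst case is 16.
With {#1, #2, #4, #5} the worst case is 16.
No size-4 selection achieves below 16.

16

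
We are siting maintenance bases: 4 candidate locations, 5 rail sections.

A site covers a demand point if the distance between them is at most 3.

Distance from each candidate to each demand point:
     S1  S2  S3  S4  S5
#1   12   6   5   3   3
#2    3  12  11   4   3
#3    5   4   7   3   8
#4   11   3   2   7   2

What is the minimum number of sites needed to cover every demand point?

Coverage sets (demand points within 3 of each site):
  #1: {S4, S5}
  #2: {S1, S5}
  #3: {S4}
  #4: {S2, S3, S5}
No 2 sites suffice: every size-2 union leaves at least one demand point uncovered.
But {#1, #2, #4} covers everything, so the minimum is 3.

3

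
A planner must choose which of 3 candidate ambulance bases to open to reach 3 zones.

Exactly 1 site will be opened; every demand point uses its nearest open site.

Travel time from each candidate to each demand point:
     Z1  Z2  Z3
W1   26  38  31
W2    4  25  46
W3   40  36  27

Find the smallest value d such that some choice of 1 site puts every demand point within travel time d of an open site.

38

Open {W1}.
  Farthest demand point is Z2 at travel time 38 (to W1); all others are ≤ 38.
With {W3} the worst case is 40.
With {W2} the worst case is 46.
No size-1 selection achieves below 38.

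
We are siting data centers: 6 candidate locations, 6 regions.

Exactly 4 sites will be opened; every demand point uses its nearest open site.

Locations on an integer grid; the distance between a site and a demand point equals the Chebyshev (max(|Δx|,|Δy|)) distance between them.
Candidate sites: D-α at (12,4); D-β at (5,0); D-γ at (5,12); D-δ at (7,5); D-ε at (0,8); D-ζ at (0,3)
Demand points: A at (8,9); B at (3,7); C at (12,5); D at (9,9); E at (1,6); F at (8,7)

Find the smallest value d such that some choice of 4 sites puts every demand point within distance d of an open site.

4

Open {D-α, D-β, D-γ, D-ε}.
  Farthest demand point is D at distance 4 (to D-γ); all others are ≤ 4.
With {D-α, D-β, D-γ, D-ζ} the worst case is 4.
With {D-α, D-β, D-δ, D-ε} the worst case is 4.
No size-4 selection achieves below 4.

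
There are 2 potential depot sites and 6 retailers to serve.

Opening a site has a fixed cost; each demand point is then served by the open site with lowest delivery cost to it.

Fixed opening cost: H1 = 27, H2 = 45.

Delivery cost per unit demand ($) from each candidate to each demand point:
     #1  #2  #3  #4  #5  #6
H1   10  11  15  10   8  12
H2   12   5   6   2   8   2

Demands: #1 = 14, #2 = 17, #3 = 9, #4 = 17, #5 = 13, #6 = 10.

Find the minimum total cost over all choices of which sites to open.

Open {H1, H2}: assign each demand point to its cheapest open site.
  #1→H1 14×10=140, #2→H2 17×5=85, #3→H2 9×6=54, #4→H2 17×2=34, #5→H1 13×8=104, #6→H2 10×2=20
  delivery cost 437, fixed 72 → total 509.
Compare {H2}: delivery cost 465 + fixed 45 = 510.
Compare {H1}: delivery cost 856 + fixed 27 = 883.

509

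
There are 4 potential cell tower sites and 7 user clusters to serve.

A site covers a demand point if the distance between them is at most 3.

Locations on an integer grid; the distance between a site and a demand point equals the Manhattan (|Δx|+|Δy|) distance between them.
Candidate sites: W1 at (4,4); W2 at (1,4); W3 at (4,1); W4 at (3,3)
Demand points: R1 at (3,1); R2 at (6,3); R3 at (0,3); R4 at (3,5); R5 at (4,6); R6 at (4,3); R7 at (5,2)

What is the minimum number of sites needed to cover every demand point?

2

Coverage sets (demand points within 3 of each site):
  W1: {R2, R4, R5, R6, R7}
  W2: {R3, R4}
  W3: {R1, R6, R7}
  W4: {R1, R2, R3, R4, R6, R7}
No single site covers all 7 demand points.
But {W1, W4} covers everything, so the minimum is 2.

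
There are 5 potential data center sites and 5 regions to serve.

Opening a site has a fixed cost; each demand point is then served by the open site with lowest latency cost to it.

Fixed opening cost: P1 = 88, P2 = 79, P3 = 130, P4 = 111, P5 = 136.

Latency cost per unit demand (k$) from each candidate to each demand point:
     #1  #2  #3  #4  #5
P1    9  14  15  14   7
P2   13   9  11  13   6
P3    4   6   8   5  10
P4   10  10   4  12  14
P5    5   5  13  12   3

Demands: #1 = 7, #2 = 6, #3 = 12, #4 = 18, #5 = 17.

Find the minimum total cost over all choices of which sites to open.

Open {P3}: assign each demand point to its cheapest open site.
  #1→P3 7×4=28, #2→P3 6×6=36, #3→P3 12×8=96, #4→P3 18×5=90, #5→P3 17×10=170
  latency cost 420, fixed 130 → total 550.
Compare {P2, P3}: latency cost 352 + fixed 209 = 561.
Compare {P3, P5}: latency cost 295 + fixed 266 = 561.
Compare {P1, P3}: latency cost 369 + fixed 218 = 587.
All other subsets cost ≥ 561. Minimum total cost: 550.

550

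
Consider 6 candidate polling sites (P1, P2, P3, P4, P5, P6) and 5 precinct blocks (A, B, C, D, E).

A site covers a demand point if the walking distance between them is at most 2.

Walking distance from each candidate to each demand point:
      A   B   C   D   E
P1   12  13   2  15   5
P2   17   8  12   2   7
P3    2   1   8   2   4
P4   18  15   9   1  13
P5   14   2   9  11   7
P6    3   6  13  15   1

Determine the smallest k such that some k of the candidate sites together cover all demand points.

Coverage sets (demand points within 2 of each site):
  P1: {C}
  P2: {D}
  P3: {A, B, D}
  P4: {D}
  P5: {B}
  P6: {E}
No 2 sites suffice: every size-2 union leaves at least one demand point uncovered.
But {P1, P3, P6} covers everything, so the minimum is 3.

3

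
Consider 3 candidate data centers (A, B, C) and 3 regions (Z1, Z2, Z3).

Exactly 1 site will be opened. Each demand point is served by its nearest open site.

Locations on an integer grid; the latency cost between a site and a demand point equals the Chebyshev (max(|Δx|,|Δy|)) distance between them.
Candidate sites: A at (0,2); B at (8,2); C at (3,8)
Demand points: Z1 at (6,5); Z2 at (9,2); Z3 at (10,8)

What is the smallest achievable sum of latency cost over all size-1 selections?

Open {B}.
  Z1→B 3, Z2→B 1, Z3→B 6  ⇒ total 10.
Compare {C}: total 16.
Compare {A}: total 25.

10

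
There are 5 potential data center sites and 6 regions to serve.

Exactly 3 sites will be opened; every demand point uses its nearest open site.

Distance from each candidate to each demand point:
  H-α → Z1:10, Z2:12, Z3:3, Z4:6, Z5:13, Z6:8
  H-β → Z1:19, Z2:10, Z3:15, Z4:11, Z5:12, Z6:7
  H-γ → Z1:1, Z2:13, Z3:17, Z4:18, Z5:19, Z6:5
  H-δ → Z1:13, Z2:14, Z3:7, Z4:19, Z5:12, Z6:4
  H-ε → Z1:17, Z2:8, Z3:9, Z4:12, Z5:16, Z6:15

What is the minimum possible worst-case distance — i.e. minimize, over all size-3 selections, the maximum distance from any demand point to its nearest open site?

12

Open {H-α, H-β, H-γ}.
  Farthest demand point is Z5 at distance 12 (to H-β); all others are ≤ 12.
With {H-α, H-β, H-δ} the worst case is 12.
With {H-α, H-β, H-ε} the worst case is 12.
No size-3 selection achieves below 12.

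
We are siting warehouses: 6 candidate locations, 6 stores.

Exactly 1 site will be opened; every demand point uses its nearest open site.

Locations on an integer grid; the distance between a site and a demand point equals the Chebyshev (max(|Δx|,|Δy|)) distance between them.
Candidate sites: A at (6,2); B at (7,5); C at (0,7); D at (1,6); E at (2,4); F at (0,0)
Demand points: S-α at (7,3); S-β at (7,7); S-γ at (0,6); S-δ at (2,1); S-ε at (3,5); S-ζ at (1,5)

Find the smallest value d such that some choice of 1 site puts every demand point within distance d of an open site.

5

Open {E}.
  Farthest demand point is S-α at distance 5 (to E); all others are ≤ 5.
With {A} the worst case is 6.
With {D} the worst case is 6.
No size-1 selection achieves below 5.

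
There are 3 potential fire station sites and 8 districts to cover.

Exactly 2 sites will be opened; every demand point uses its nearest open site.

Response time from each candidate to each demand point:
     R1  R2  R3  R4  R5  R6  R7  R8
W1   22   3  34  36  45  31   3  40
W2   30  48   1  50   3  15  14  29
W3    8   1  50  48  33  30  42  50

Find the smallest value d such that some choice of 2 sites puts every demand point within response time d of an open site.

36

Open {W1, W2}.
  Farthest demand point is R4 at response time 36 (to W1); all others are ≤ 36.
With {W1, W3} the worst case is 40.
With {W2, W3} the worst case is 48.
No size-2 selection achieves below 36.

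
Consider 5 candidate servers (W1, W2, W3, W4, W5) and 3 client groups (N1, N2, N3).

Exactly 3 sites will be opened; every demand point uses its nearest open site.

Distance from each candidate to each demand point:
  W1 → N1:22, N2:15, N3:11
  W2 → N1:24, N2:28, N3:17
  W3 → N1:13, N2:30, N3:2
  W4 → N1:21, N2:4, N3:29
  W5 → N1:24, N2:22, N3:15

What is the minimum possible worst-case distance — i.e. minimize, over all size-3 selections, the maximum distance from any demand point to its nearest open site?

Open {W1, W3, W4}.
  Farthest demand point is N1 at distance 13 (to W3); all others are ≤ 13.
With {W2, W3, W4} the worst case is 13.
With {W3, W4, W5} the worst case is 13.
No size-3 selection achieves below 13.

13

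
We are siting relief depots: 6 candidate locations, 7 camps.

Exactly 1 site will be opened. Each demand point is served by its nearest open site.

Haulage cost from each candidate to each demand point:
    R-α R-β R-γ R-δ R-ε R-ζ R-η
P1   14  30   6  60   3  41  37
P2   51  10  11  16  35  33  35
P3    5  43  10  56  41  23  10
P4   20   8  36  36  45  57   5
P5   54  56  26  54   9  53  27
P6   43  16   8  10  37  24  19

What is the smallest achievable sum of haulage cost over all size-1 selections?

Open {P6}.
  R-α→P6 43, R-β→P6 16, R-γ→P6 8, R-δ→P6 10, R-ε→P6 37, R-ζ→P6 24, R-η→P6 19  ⇒ total 157.
Compare {P3}: total 188.
Compare {P1}: total 191.
No size-1 selection does better; minimum is 157.

157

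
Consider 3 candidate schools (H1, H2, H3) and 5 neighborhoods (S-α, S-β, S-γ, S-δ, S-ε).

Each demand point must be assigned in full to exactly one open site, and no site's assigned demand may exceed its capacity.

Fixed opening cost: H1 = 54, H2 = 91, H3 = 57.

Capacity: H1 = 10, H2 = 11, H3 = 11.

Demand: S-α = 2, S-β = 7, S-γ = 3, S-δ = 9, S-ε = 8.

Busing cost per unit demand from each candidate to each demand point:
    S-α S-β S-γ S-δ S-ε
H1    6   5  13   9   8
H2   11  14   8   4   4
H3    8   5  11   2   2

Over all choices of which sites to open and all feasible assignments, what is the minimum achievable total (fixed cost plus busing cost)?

323

Open {H1, H2, H3}; cheapest assignment that respects the capacities:
  H1 (cap 10, load 9): S-α, S-β — cost 2×6 + 7×5 = 47
  H2 (cap 11, load 11): S-γ, S-ε — cost 3×8 + 8×4 = 56
  H3 (cap 11, load 9): S-δ — cost 9×2 = 18
  Shipping 121, fixed 202 → total 323.
  Any other capacity-feasible assignment to {H1, H2, H3} ships for at least 121.
Total demand is 29 and no other set of sites has combined capacity ≥ 29, so {H1, H2, H3} is the only feasible choice of open sites. Minimum: 323.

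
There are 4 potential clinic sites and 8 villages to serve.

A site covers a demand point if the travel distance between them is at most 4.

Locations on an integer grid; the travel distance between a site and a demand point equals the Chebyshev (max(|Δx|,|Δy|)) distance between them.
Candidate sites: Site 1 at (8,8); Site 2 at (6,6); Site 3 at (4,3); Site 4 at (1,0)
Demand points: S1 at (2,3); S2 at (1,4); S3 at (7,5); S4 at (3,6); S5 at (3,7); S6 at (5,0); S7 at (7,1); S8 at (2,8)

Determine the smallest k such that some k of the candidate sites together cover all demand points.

2

Coverage sets (demand points within 4 of each site):
  Site 1: {S3}
  Site 2: {S1, S3, S4, S5, S8}
  Site 3: {S1, S2, S3, S4, S5, S6, S7}
  Site 4: {S1, S2, S6}
No single site covers all 8 demand points.
But {Site 2, Site 3} covers everything, so the minimum is 2.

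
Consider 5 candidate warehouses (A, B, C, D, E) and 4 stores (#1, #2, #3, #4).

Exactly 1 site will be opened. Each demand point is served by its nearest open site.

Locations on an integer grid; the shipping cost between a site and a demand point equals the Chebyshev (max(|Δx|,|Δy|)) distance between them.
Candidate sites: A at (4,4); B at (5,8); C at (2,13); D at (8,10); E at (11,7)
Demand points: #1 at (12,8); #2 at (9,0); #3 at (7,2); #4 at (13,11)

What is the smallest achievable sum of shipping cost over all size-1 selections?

Open {E}.
  #1→E 1, #2→E 7, #3→E 5, #4→E 4  ⇒ total 17.
Compare {A}: total 25.
Compare {D}: total 27.
No size-1 selection does better; minimum is 17.

17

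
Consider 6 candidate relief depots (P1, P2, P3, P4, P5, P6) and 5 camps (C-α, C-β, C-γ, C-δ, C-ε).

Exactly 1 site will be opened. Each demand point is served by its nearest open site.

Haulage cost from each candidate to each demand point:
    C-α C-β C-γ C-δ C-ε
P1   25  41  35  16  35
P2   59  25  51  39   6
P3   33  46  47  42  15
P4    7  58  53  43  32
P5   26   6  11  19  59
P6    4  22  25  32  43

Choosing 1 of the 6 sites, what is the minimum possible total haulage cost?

Open {P5}.
  C-α→P5 26, C-β→P5 6, C-γ→P5 11, C-δ→P5 19, C-ε→P5 59  ⇒ total 121.
Compare {P6}: total 126.
Compare {P1}: total 152.
No size-1 selection does better; minimum is 121.

121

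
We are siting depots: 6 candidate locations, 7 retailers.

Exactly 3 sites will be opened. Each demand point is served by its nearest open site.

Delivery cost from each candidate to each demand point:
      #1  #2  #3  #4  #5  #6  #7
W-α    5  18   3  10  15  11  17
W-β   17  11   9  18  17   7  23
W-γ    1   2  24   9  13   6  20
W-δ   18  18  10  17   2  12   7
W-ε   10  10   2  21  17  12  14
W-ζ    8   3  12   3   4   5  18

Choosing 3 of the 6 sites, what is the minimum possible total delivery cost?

28

Open {W-α, W-δ, W-ζ}.
  #1→W-α 5, #2→W-ζ 3, #3→W-α 3, #4→W-ζ 3, #5→W-δ 2, #6→W-ζ 5, #7→W-δ 7  ⇒ total 28.
Compare {W-γ, W-δ, W-ε}: total 29.
Compare {W-α, W-γ, W-δ}: total 30.
No size-3 selection does better; minimum is 28.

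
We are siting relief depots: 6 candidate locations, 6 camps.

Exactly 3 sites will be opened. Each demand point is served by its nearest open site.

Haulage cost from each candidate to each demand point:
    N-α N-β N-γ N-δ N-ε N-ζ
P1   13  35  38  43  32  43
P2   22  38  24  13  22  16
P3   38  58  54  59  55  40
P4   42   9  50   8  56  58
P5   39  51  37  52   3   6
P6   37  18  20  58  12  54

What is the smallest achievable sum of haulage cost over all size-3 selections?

72

Open {P2, P4, P5}.
  N-α→P2 22, N-β→P4 9, N-γ→P2 24, N-δ→P4 8, N-ε→P5 3, N-ζ→P5 6  ⇒ total 72.
Compare {P1, P4, P5}: total 76.
Compare {P2, P5, P6}: total 82.
No size-3 selection does better; minimum is 72.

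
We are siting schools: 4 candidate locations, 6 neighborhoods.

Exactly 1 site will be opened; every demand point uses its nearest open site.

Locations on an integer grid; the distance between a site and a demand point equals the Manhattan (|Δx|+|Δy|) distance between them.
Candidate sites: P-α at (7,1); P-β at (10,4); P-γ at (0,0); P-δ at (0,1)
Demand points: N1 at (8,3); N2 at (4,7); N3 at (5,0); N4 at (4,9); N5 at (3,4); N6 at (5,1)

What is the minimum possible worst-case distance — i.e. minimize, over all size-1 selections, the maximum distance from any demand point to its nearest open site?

11

Open {P-α}.
  Farthest demand point is N4 at distance 11 (to P-α); all others are ≤ 11.
With {P-β} the worst case is 11.
With {P-δ} the worst case is 12.
No size-1 selection achieves below 11.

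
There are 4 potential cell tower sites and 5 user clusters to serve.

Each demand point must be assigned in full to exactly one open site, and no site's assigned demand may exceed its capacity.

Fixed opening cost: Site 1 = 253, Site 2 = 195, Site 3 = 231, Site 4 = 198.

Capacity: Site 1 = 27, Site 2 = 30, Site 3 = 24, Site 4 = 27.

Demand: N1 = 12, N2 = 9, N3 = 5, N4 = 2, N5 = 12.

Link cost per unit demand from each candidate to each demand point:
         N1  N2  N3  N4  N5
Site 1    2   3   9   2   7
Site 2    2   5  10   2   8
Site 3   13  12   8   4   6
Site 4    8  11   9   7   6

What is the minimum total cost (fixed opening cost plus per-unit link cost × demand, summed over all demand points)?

Open {Site 2, Site 4}; cheapest assignment that respects the capacities:
  Site 2 (cap 30, load 23): N1, N2, N4 — cost 12×2 + 9×5 + 2×2 = 73
  Site 4 (cap 27, load 17): N3, N5 — cost 5×9 + 12×6 = 117
  Shipping 190, fixed 393 → total 583.
  Any other capacity-feasible assignment to {Site 2, Site 4} ships for at least 190.
Compare {Site 2, Site 3}: its best feasible assignment gives total 611.
Compare {Site 1, Site 4}: its best feasible assignment gives total 623.
Every other set of open sites that can feasibly serve all demand totals ≥ 611 even under its best assignment. Minimum: 583.

583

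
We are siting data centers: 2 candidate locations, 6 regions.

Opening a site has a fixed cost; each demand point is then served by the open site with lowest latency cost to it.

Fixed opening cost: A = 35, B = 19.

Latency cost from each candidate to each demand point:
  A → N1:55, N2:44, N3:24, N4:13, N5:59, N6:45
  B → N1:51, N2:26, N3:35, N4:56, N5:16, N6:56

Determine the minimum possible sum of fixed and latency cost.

229

Open {A, B}: assign each demand point to its cheapest open site.
  N1→B 51, N2→B 26, N3→A 24, N4→A 13, N5→B 16, N6→A 45
  latency cost 175, fixed 54 → total 229.
Compare {B}: latency cost 240 + fixed 19 = 259.
Compare {A}: latency cost 240 + fixed 35 = 275.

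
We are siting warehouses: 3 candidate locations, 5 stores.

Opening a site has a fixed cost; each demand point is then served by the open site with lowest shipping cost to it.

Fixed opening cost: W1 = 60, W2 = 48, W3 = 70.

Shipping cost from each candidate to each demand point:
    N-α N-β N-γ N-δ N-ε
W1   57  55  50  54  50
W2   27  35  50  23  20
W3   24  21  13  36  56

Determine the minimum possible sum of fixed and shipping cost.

Open {W2}: assign each demand point to its cheapest open site.
  N-α→W2 27, N-β→W2 35, N-γ→W2 50, N-δ→W2 23, N-ε→W2 20
  shipping cost 155, fixed 48 → total 203.
Compare {W2, W3}: shipping cost 101 + fixed 118 = 219.
Compare {W3}: shipping cost 150 + fixed 70 = 220.
Compare {W1, W2}: shipping cost 155 + fixed 108 = 263.
All other subsets cost ≥ 219. Minimum total cost: 203.

203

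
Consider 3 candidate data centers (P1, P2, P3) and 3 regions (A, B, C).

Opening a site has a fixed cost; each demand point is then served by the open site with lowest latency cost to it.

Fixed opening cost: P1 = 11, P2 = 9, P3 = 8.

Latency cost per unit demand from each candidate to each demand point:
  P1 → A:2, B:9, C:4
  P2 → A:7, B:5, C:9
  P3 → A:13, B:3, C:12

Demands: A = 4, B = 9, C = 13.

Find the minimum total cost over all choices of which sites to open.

106

Open {P1, P3}: assign each demand point to its cheapest open site.
  A→P1 4×2=8, B→P3 9×3=27, C→P1 13×4=52
  latency cost 87, fixed 19 → total 106.
Compare {P1, P2, P3}: latency cost 87 + fixed 28 = 115.
Compare {P1, P2}: latency cost 105 + fixed 20 = 125.
Compare {P1}: latency cost 141 + fixed 11 = 152.
All other subsets cost ≥ 115. Minimum total cost: 106.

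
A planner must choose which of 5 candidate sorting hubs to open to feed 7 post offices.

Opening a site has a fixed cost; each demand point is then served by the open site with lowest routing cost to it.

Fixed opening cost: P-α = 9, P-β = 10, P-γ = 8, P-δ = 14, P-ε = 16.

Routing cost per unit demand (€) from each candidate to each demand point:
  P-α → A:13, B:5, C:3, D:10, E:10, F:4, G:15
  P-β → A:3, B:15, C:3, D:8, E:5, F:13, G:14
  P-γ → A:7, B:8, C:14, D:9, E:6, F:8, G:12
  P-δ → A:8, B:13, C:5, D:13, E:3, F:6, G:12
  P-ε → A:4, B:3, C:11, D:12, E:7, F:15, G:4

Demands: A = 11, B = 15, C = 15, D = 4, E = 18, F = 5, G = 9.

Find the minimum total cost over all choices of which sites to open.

314

Open {P-α, P-β, P-δ, P-ε}: assign each demand point to its cheapest open site.
  A→P-β 11×3=33, B→P-ε 15×3=45, C→P-α 15×3=45, D→P-β 4×8=32, E→P-δ 18×3=54, F→P-α 5×4=20, G→P-ε 9×4=36
  routing cost 265, fixed 49 → total 314.
Compare {P-β, P-δ, P-ε}: routing cost 275 + fixed 40 = 315.
Compare {P-α, P-β, P-γ, P-δ, P-ε}: routing cost 265 + fixed 57 = 322.
Compare {P-α, P-δ, P-ε}: routing cost 284 + fixed 39 = 323.
All other subsets cost ≥ 315. Minimum total cost: 314.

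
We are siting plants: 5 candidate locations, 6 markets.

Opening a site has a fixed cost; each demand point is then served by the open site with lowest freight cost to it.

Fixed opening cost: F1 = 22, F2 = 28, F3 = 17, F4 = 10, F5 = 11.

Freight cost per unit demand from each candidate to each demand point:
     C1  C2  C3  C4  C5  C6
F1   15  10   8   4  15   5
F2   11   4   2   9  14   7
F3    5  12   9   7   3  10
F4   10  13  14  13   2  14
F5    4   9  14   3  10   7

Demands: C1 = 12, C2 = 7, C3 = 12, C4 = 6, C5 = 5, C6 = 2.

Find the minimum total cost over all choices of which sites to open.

191

Open {F2, F4, F5}: assign each demand point to its cheapest open site.
  C1→F5 12×4=48, C2→F2 7×4=28, C3→F2 12×2=24, C4→F5 6×3=18, C5→F4 5×2=10, C6→F2 2×7=14
  freight cost 142, fixed 49 → total 191.
Compare {F2, F3, F5}: freight cost 147 + fixed 56 = 203.
Compare {F2, F3, F4, F5}: freight cost 142 + fixed 66 = 208.
Compare {F1, F2, F4, F5}: freight cost 138 + fixed 71 = 209.
All other subsets cost ≥ 203. Minimum total cost: 191.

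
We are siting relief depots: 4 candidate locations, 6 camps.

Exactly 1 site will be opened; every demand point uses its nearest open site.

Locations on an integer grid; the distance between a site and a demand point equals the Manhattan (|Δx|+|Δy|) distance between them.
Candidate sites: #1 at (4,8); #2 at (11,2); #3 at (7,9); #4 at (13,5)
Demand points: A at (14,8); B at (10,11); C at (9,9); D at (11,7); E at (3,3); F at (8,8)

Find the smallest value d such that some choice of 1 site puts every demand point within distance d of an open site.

Open {#1}.
  Farthest demand point is A at distance 10 (to #1); all others are ≤ 10.
With {#2} the worst case is 10.
With {#3} the worst case is 10.
No size-1 selection achieves below 10.

10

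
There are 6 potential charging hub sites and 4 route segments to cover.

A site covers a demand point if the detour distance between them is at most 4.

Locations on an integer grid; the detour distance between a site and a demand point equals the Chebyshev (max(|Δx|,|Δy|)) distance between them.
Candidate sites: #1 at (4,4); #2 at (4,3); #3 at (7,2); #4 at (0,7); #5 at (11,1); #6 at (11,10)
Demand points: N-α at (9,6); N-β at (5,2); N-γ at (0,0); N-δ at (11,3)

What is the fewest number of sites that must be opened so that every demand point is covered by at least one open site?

2

Coverage sets (demand points within 4 of each site):
  #1: {N-β, N-γ}
  #2: {N-β, N-γ}
  #3: {N-α, N-β, N-δ}
  #4: {}
  #5: {N-δ}
  #6: {N-α}
No single site covers all 4 demand points.
But {#1, #3} covers everything, so the minimum is 2.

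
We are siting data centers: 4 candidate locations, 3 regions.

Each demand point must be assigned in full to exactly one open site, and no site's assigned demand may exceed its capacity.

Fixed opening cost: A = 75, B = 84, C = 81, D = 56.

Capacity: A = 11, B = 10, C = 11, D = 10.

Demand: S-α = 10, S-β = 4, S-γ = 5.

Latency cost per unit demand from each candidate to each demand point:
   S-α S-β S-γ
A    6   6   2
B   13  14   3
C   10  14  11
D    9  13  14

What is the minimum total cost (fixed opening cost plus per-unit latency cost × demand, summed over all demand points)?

Open {A, D}; cheapest assignment that respects the capacities:
  A (cap 11, load 9): S-β, S-γ — cost 4×6 + 5×2 = 34
  D (cap 10, load 10): S-α — cost 10×9 = 90
  Shipping 124, fixed 131 → total 255.
  Any other capacity-feasible assignment to {A, D} ships for at least 124.
Compare {A, B}: its best feasible assignment gives total 290.
Compare {A, C}: its best feasible assignment gives total 290.
Every other set of open sites that can feasibly serve all demand totals ≥ 290 even under its best assignment. Minimum: 255.

255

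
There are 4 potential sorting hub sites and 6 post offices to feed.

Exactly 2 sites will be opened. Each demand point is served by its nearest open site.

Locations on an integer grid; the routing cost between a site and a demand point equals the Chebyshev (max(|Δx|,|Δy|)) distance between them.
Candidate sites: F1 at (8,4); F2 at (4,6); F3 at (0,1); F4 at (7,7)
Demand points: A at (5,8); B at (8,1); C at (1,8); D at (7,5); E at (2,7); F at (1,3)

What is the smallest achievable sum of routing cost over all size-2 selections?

Open {F1, F2}.
  A→F2 2, B→F1 3, C→F2 3, D→F1 1, E→F2 2, F→F2 3  ⇒ total 14.
Compare {F2, F3}: total 17.
Compare {F2, F4}: total 17.
No size-2 selection does better; minimum is 14.

14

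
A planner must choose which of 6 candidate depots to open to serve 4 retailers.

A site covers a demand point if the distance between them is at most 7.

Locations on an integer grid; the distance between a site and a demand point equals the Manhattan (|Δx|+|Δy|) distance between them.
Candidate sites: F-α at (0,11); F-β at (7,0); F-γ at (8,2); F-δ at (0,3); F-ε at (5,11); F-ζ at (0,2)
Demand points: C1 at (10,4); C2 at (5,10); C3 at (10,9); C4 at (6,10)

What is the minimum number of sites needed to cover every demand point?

2

Coverage sets (demand points within 7 of each site):
  F-α: {C2, C4}
  F-β: {C1}
  F-γ: {C1}
  F-δ: {}
  F-ε: {C2, C3, C4}
  F-ζ: {}
No single site covers all 4 demand points.
But {F-β, F-ε} covers everything, so the minimum is 2.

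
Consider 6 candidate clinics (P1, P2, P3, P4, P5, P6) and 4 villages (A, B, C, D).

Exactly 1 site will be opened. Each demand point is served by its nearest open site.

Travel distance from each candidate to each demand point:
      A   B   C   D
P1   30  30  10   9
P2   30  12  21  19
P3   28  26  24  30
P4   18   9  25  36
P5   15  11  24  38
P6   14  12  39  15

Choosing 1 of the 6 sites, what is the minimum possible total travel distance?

79

Open {P1}.
  A→P1 30, B→P1 30, C→P1 10, D→P1 9  ⇒ total 79.
Compare {P6}: total 80.
Compare {P2}: total 82.
No size-1 selection does better; minimum is 79.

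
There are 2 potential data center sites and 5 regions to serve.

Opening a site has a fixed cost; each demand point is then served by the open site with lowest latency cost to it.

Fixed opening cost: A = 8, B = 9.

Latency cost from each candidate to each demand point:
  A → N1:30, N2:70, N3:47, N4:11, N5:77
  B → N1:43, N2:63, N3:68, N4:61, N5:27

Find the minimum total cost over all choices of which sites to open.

Open {A, B}: assign each demand point to its cheapest open site.
  N1→A 30, N2→B 63, N3→A 47, N4→A 11, N5→B 27
  latency cost 178, fixed 17 → total 195.
Compare {A}: latency cost 235 + fixed 8 = 243.
Compare {B}: latency cost 262 + fixed 9 = 271.

195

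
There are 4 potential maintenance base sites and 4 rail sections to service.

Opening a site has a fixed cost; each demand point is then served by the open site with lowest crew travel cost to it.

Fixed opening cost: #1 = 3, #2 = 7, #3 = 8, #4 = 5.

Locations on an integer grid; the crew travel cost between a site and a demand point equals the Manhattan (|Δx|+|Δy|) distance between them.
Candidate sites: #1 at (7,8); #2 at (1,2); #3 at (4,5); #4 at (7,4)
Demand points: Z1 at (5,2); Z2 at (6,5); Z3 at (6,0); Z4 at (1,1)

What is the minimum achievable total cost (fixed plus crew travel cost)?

Open {#2, #4}: assign each demand point to its cheapest open site.
  Z1→#2 4, Z2→#4 2, Z3→#4 5, Z4→#2 1
  crew travel cost 12, fixed 12 → total 24.
Compare {#4}: crew travel cost 20 + fixed 5 = 25.
Compare {#1, #2}: crew travel cost 16 + fixed 10 = 26.
Compare {#2}: crew travel cost 20 + fixed 7 = 27.
All other subsets cost ≥ 25. Minimum total cost: 24.

24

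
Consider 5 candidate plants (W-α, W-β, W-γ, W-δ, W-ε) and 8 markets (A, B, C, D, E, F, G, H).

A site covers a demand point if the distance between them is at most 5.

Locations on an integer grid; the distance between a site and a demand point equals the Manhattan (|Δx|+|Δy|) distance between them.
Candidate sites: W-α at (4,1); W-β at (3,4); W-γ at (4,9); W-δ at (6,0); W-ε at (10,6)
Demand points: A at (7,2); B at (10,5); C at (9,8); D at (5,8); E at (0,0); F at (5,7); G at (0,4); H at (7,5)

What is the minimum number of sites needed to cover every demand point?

4

Coverage sets (demand points within 5 of each site):
  W-α: {A, E}
  W-β: {F, G, H}
  W-γ: {D, F}
  W-δ: {A}
  W-ε: {B, C, H}
No 3 sites suffice: every size-3 union leaves at least one demand point uncovered.
But {W-α, W-β, W-γ, W-ε} covers everything, so the minimum is 4.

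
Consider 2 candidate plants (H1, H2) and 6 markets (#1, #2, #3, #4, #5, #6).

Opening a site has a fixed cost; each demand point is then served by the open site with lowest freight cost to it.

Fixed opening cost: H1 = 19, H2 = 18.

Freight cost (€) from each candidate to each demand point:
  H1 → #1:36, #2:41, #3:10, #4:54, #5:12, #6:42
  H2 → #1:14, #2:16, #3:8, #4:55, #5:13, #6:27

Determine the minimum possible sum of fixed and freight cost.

151

Open {H2}: assign each demand point to its cheapest open site.
  #1→H2 14, #2→H2 16, #3→H2 8, #4→H2 55, #5→H2 13, #6→H2 27
  freight cost 133, fixed 18 → total 151.
Compare {H1, H2}: freight cost 131 + fixed 37 = 168.
Compare {H1}: freight cost 195 + fixed 19 = 214.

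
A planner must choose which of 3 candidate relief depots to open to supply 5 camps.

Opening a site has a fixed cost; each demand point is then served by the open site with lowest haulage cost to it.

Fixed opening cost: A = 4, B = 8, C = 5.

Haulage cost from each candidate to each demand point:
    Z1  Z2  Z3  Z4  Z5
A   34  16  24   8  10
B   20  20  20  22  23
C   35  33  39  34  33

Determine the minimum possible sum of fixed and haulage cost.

Open {A, B}: assign each demand point to its cheapest open site.
  Z1→B 20, Z2→A 16, Z3→B 20, Z4→A 8, Z5→A 10
  haulage cost 74, fixed 12 → total 86.
Compare {A, B, C}: haulage cost 74 + fixed 17 = 91.
Compare {A}: haulage cost 92 + fixed 4 = 96.
Compare {A, C}: haulage cost 92 + fixed 9 = 101.
All other subsets cost ≥ 91. Minimum total cost: 86.

86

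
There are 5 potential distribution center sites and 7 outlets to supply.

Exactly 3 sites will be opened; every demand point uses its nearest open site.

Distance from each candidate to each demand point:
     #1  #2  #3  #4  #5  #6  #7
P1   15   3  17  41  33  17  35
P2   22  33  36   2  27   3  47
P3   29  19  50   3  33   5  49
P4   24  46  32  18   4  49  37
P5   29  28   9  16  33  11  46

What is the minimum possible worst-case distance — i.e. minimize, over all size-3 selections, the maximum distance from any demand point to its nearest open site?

Open {P1, P2, P3}.
  Farthest demand point is #7 at distance 35 (to P1); all others are ≤ 35.
With {P1, P2, P4} the worst case is 35.
With {P1, P2, P5} the worst case is 35.
No size-3 selection achieves below 35.

35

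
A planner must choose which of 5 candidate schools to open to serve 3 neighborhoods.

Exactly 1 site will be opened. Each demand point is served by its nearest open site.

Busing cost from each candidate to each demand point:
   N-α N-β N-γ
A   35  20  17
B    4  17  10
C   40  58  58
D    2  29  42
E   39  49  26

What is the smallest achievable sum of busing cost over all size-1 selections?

Open {B}.
  N-α→B 4, N-β→B 17, N-γ→B 10  ⇒ total 31.
Compare {A}: total 72.
Compare {D}: total 73.
No size-1 selection does better; minimum is 31.

31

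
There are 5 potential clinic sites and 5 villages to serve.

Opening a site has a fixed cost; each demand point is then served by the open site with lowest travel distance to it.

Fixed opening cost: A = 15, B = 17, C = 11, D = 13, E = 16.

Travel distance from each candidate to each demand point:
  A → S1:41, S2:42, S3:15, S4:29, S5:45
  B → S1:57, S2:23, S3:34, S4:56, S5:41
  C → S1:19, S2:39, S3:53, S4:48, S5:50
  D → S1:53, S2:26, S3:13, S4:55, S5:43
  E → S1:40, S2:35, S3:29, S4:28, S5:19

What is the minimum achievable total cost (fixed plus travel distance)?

Open {C, D, E}: assign each demand point to its cheapest open site.
  S1→C 19, S2→D 26, S3→D 13, S4→E 28, S5→E 19
  travel distance 105, fixed 40 → total 145.
Compare {D, E}: travel distance 126 + fixed 29 = 155.
Compare {C, E}: travel distance 130 + fixed 27 = 157.
Compare {A, C, E}: travel distance 116 + fixed 42 = 158.
All other subsets cost ≥ 155. Minimum total cost: 145.

145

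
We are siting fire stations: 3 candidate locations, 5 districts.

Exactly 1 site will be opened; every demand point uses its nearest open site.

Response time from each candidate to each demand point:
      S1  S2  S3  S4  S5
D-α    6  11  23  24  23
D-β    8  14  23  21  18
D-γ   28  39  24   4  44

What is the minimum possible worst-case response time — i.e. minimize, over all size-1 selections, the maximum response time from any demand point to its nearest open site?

Open {D-β}.
  Farthest demand point is S3 at response time 23 (to D-β); all others are ≤ 23.
With {D-α} the worst case is 24.
With {D-γ} the worst case is 44.
No size-1 selection achieves below 23.

23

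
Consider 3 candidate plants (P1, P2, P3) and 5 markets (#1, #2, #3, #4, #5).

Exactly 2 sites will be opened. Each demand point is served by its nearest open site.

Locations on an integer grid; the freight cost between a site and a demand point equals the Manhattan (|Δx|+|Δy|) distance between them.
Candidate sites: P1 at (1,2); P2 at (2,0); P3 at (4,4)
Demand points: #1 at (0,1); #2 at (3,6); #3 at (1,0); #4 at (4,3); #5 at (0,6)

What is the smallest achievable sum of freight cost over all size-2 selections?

Open {P1, P3}.
  #1→P1 2, #2→P3 3, #3→P1 2, #4→P3 1, #5→P1 5  ⇒ total 13.
Compare {P2, P3}: total 14.
Compare {P1, P2}: total 18.

13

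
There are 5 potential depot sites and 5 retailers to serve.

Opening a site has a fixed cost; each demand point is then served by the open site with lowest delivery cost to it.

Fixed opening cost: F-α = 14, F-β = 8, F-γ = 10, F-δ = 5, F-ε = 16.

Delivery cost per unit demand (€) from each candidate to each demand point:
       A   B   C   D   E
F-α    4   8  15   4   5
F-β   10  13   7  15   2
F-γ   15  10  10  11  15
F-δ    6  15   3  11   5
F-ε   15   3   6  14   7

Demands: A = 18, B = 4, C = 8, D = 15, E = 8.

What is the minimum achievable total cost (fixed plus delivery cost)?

227

Open {F-α, F-β, F-δ, F-ε}: assign each demand point to its cheapest open site.
  A→F-α 18×4=72, B→F-ε 4×3=12, C→F-δ 8×3=24, D→F-α 15×4=60, E→F-β 8×2=16
  delivery cost 184, fixed 43 → total 227.
Compare {F-α, F-β, F-δ}: delivery cost 204 + fixed 27 = 231.
Compare {F-α, F-β, F-γ, F-δ, F-ε}: delivery cost 184 + fixed 53 = 237.
Compare {F-α, F-β, F-γ, F-δ}: delivery cost 204 + fixed 37 = 241.
All other subsets cost ≥ 231. Minimum total cost: 227.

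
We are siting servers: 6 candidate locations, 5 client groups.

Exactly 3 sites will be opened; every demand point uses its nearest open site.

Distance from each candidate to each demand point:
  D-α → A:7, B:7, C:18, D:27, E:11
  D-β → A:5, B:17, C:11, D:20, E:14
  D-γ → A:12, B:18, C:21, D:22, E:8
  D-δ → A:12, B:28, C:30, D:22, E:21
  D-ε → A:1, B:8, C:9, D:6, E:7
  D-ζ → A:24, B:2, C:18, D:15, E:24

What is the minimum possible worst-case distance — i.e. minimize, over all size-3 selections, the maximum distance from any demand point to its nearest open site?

9

Open {D-α, D-β, D-ε}.
  Farthest demand point is C at distance 9 (to D-ε); all others are ≤ 9.
With {D-α, D-γ, D-ε} the worst case is 9.
With {D-α, D-δ, D-ε} the worst case is 9.
No size-3 selection achieves below 9.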